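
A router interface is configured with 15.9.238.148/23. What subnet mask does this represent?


/23 means 23 network bits, 9 host bits
Binary: 11111111111111111111111000000000
Mask: 255.255.254.0


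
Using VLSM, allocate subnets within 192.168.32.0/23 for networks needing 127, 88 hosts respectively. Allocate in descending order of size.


127 hosts -> /24 (254 usable): 192.168.32.0/24
88 hosts -> /25 (126 usable): 192.168.33.0/25
Allocation: 192.168.32.0/24 (127 hosts, 254 usable); 192.168.33.0/25 (88 hosts, 126 usable)


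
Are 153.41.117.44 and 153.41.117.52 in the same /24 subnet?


Mask: 255.255.255.0
153.41.117.44 AND mask = 153.41.117.0
153.41.117.52 AND mask = 153.41.117.0
Yes, same subnet (153.41.117.0)


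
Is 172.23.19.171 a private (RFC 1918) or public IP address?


RFC 1918 private ranges:
  10.0.0.0/8 (10.0.0.0 - 10.255.255.255)
  172.16.0.0/12 (172.16.0.0 - 172.31.255.255)
  192.168.0.0/16 (192.168.0.0 - 192.168.255.255)
Private (in 172.16.0.0/12)


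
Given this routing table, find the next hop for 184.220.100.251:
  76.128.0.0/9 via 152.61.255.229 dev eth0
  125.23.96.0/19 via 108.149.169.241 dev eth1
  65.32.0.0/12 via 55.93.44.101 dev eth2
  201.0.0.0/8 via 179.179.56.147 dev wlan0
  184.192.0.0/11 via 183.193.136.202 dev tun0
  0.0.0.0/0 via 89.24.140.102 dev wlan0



Longest prefix match for 184.220.100.251:
  /9 76.128.0.0: no
  /19 125.23.96.0: no
  /12 65.32.0.0: no
  /8 201.0.0.0: no
  /11 184.192.0.0: MATCH
  /0 0.0.0.0: MATCH
Selected: next-hop 183.193.136.202 via tun0 (matched /11)


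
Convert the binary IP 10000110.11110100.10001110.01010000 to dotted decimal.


10000110 = 134
11110100 = 244
10001110 = 142
01010000 = 80
IP: 134.244.142.80


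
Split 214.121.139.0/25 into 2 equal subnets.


New prefix = 25 + 1 = 26
Each subnet has 64 addresses
  214.121.139.0/26
  214.121.139.64/26
Subnets: 214.121.139.0/26, 214.121.139.64/26


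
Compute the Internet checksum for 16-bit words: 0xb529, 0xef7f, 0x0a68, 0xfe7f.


Sum all words (with carry folding):
+ 0xb529 = 0xb529
+ 0xef7f = 0xa4a9
+ 0x0a68 = 0xaf11
+ 0xfe7f = 0xad91
One's complement: ~0xad91
Checksum = 0x526e


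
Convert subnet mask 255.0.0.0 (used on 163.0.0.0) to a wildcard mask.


Subnet mask: 255.0.0.0
Wildcard = 255.255.255.255 - subnet mask
255 - 255 = 0
255 - 0 = 255
255 - 0 = 255
255 - 0 = 255
Wildcard: 0.255.255.255


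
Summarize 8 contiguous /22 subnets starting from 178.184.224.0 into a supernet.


Original prefix: /22
Number of subnets: 8 = 2^3
New prefix = 22 - 3 = 19
Supernet: 178.184.224.0/19


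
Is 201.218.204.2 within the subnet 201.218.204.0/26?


Subnet network: 201.218.204.0
Test IP AND mask: 201.218.204.0
Yes, 201.218.204.2 is in 201.218.204.0/26


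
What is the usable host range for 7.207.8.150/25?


Network: 7.207.8.128
Broadcast: 7.207.8.255
First usable = network + 1
Last usable = broadcast - 1
Range: 7.207.8.129 to 7.207.8.254


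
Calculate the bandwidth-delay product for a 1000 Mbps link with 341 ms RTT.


BDP = bandwidth * RTT
= 1000 Mbps * 341 ms
= 1000 * 1e6 * 341 / 1000 bits
= 341000000 bits
= 42625000 bytes
= 41625.9766 KB
BDP = 341000000 bits (42625000 bytes)


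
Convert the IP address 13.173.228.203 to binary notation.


13 = 00001101
173 = 10101101
228 = 11100100
203 = 11001011
Binary: 00001101.10101101.11100100.11001011


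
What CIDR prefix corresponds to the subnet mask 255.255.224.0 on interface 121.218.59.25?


Binary: 11111111.11111111.11100000.00000000
Count leading 1s
Prefix: /19


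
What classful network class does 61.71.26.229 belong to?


First octet: 61
Binary: 00111101
0xxxxxxx -> Class A (1-126)
Class A, default mask 255.0.0.0 (/8)


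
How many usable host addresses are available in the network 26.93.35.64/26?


Host bits = 32 - 26 = 6
Total addresses = 2^6 = 64
Usable = total - 2 (network and broadcast)
Usable hosts: 62


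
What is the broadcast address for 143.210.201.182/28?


Network: 143.210.201.176/28
Host bits = 4
Set all host bits to 1:
Broadcast: 143.210.201.191


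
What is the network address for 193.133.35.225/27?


IP:   11000001.10000101.00100011.11100001
Mask: 11111111.11111111.11111111.11100000
AND operation:
Net:  11000001.10000101.00100011.11100000
Network: 193.133.35.224/27


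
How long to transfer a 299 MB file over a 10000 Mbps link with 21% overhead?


Effective throughput = 10000 * (1 - 21/100) = 7900 Mbps
File size in Mb = 299 * 8 = 2392 Mb
Time = 2392 / 7900
Time = 0.3028 seconds


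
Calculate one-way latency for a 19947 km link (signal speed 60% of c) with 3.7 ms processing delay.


Speed = 0.6 * 3e5 km/s = 180000 km/s
Propagation delay = 19947 / 180000 = 0.1108 s = 110.8167 ms
Processing delay = 3.7 ms
Total one-way latency = 114.5167 ms


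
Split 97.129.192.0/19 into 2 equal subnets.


New prefix = 19 + 1 = 20
Each subnet has 4096 addresses
  97.129.192.0/20
  97.129.208.0/20
Subnets: 97.129.192.0/20, 97.129.208.0/20


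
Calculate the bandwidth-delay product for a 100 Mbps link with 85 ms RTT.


BDP = bandwidth * RTT
= 100 Mbps * 85 ms
= 100 * 1e6 * 85 / 1000 bits
= 8500000 bits
= 1062500 bytes
= 1037.5977 KB
BDP = 8500000 bits (1062500 bytes)


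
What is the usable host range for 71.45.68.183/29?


Network: 71.45.68.176
Broadcast: 71.45.68.183
First usable = network + 1
Last usable = broadcast - 1
Range: 71.45.68.177 to 71.45.68.182


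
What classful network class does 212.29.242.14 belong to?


First octet: 212
Binary: 11010100
110xxxxx -> Class C (192-223)
Class C, default mask 255.255.255.0 (/24)


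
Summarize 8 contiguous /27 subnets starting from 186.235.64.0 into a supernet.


Original prefix: /27
Number of subnets: 8 = 2^3
New prefix = 27 - 3 = 24
Supernet: 186.235.64.0/24


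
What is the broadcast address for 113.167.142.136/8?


Network: 113.0.0.0/8
Host bits = 24
Set all host bits to 1:
Broadcast: 113.255.255.255


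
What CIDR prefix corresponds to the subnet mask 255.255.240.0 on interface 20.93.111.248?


Binary: 11111111.11111111.11110000.00000000
Count leading 1s
Prefix: /20


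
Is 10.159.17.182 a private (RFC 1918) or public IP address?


RFC 1918 private ranges:
  10.0.0.0/8 (10.0.0.0 - 10.255.255.255)
  172.16.0.0/12 (172.16.0.0 - 172.31.255.255)
  192.168.0.0/16 (192.168.0.0 - 192.168.255.255)
Private (in 10.0.0.0/8)


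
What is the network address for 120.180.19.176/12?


IP:   01111000.10110100.00010011.10110000
Mask: 11111111.11110000.00000000.00000000
AND operation:
Net:  01111000.10110000.00000000.00000000
Network: 120.176.0.0/12


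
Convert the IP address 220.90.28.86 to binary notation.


220 = 11011100
90 = 01011010
28 = 00011100
86 = 01010110
Binary: 11011100.01011010.00011100.01010110


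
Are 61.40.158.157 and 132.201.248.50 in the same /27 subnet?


Mask: 255.255.255.224
61.40.158.157 AND mask = 61.40.158.128
132.201.248.50 AND mask = 132.201.248.32
No, different subnets (61.40.158.128 vs 132.201.248.32)


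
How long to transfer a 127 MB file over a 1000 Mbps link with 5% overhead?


Effective throughput = 1000 * (1 - 5/100) = 950 Mbps
File size in Mb = 127 * 8 = 1016 Mb
Time = 1016 / 950
Time = 1.0695 seconds


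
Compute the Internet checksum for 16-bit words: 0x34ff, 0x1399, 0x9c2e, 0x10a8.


Sum all words (with carry folding):
+ 0x34ff = 0x34ff
+ 0x1399 = 0x4898
+ 0x9c2e = 0xe4c6
+ 0x10a8 = 0xf56e
One's complement: ~0xf56e
Checksum = 0x0a91


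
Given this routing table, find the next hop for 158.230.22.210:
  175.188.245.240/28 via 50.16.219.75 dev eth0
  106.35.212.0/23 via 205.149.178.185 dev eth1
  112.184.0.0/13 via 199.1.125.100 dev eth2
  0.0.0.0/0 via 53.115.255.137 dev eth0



Longest prefix match for 158.230.22.210:
  /28 175.188.245.240: no
  /23 106.35.212.0: no
  /13 112.184.0.0: no
  /0 0.0.0.0: MATCH
Selected: next-hop 53.115.255.137 via eth0 (matched /0)


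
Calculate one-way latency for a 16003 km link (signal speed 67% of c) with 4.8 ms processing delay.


Speed = 0.67 * 3e5 km/s = 201000 km/s
Propagation delay = 16003 / 201000 = 0.0796 s = 79.6169 ms
Processing delay = 4.8 ms
Total one-way latency = 84.4169 ms


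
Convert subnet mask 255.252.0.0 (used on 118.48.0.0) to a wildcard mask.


Subnet mask: 255.252.0.0
Wildcard = 255.255.255.255 - subnet mask
255 - 255 = 0
255 - 252 = 3
255 - 0 = 255
255 - 0 = 255
Wildcard: 0.3.255.255


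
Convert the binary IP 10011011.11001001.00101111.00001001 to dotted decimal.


10011011 = 155
11001001 = 201
00101111 = 47
00001001 = 9
IP: 155.201.47.9


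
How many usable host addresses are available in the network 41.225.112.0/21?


Host bits = 32 - 21 = 11
Total addresses = 2^11 = 2048
Usable = total - 2 (network and broadcast)
Usable hosts: 2046


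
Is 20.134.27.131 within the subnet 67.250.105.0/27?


Subnet network: 67.250.105.0
Test IP AND mask: 20.134.27.128
No, 20.134.27.131 is not in 67.250.105.0/27


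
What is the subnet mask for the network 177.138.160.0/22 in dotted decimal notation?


/22 means 22 network bits, 10 host bits
Binary: 11111111111111111111110000000000
Mask: 255.255.252.0


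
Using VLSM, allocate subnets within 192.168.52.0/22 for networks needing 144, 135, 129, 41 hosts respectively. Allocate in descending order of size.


144 hosts -> /24 (254 usable): 192.168.52.0/24
135 hosts -> /24 (254 usable): 192.168.53.0/24
129 hosts -> /24 (254 usable): 192.168.54.0/24
41 hosts -> /26 (62 usable): 192.168.55.0/26
Allocation: 192.168.52.0/24 (144 hosts, 254 usable); 192.168.53.0/24 (135 hosts, 254 usable); 192.168.54.0/24 (129 hosts, 254 usable); 192.168.55.0/26 (41 hosts, 62 usable)


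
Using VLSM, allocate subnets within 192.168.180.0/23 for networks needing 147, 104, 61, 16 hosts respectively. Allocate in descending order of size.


147 hosts -> /24 (254 usable): 192.168.180.0/24
104 hosts -> /25 (126 usable): 192.168.181.0/25
61 hosts -> /26 (62 usable): 192.168.181.128/26
16 hosts -> /27 (30 usable): 192.168.181.192/27
Allocation: 192.168.180.0/24 (147 hosts, 254 usable); 192.168.181.0/25 (104 hosts, 126 usable); 192.168.181.128/26 (61 hosts, 62 usable); 192.168.181.192/27 (16 hosts, 30 usable)


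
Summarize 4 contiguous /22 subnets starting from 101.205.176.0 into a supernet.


Original prefix: /22
Number of subnets: 4 = 2^2
New prefix = 22 - 2 = 20
Supernet: 101.205.176.0/20


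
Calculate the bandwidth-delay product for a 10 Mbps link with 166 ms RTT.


BDP = bandwidth * RTT
= 10 Mbps * 166 ms
= 10 * 1e6 * 166 / 1000 bits
= 1660000 bits
= 207500 bytes
= 202.6367 KB
BDP = 1660000 bits (207500 bytes)


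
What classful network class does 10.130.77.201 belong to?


First octet: 10
Binary: 00001010
0xxxxxxx -> Class A (1-126)
Class A, default mask 255.0.0.0 (/8)


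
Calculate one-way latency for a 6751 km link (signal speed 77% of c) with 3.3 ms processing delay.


Speed = 0.77 * 3e5 km/s = 231000 km/s
Propagation delay = 6751 / 231000 = 0.0292 s = 29.2251 ms
Processing delay = 3.3 ms
Total one-way latency = 32.5251 ms


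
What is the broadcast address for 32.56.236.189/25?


Network: 32.56.236.128/25
Host bits = 7
Set all host bits to 1:
Broadcast: 32.56.236.255


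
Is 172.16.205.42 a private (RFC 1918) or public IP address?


RFC 1918 private ranges:
  10.0.0.0/8 (10.0.0.0 - 10.255.255.255)
  172.16.0.0/12 (172.16.0.0 - 172.31.255.255)
  192.168.0.0/16 (192.168.0.0 - 192.168.255.255)
Private (in 172.16.0.0/12)


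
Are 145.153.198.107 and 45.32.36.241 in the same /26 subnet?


Mask: 255.255.255.192
145.153.198.107 AND mask = 145.153.198.64
45.32.36.241 AND mask = 45.32.36.192
No, different subnets (145.153.198.64 vs 45.32.36.192)


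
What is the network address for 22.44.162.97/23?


IP:   00010110.00101100.10100010.01100001
Mask: 11111111.11111111.11111110.00000000
AND operation:
Net:  00010110.00101100.10100010.00000000
Network: 22.44.162.0/23


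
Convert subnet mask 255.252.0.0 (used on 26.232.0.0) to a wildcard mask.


Subnet mask: 255.252.0.0
Wildcard = 255.255.255.255 - subnet mask
255 - 255 = 0
255 - 252 = 3
255 - 0 = 255
255 - 0 = 255
Wildcard: 0.3.255.255


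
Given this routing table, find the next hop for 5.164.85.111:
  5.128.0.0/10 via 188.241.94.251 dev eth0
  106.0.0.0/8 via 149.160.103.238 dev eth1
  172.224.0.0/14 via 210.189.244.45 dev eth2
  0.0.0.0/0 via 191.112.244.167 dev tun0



Longest prefix match for 5.164.85.111:
  /10 5.128.0.0: MATCH
  /8 106.0.0.0: no
  /14 172.224.0.0: no
  /0 0.0.0.0: MATCH
Selected: next-hop 188.241.94.251 via eth0 (matched /10)


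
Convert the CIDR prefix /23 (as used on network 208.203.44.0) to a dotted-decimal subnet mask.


/23 means 23 network bits, 9 host bits
Binary: 11111111111111111111111000000000
Mask: 255.255.254.0


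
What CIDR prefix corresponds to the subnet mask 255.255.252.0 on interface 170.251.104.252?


Binary: 11111111.11111111.11111100.00000000
Count leading 1s
Prefix: /22


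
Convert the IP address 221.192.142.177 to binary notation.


221 = 11011101
192 = 11000000
142 = 10001110
177 = 10110001
Binary: 11011101.11000000.10001110.10110001


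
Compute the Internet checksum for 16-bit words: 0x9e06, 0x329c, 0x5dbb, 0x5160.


Sum all words (with carry folding):
+ 0x9e06 = 0x9e06
+ 0x329c = 0xd0a2
+ 0x5dbb = 0x2e5e
+ 0x5160 = 0x7fbe
One's complement: ~0x7fbe
Checksum = 0x8041


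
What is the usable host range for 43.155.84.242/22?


Network: 43.155.84.0
Broadcast: 43.155.87.255
First usable = network + 1
Last usable = broadcast - 1
Range: 43.155.84.1 to 43.155.87.254


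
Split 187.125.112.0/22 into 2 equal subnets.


New prefix = 22 + 1 = 23
Each subnet has 512 addresses
  187.125.112.0/23
  187.125.114.0/23
Subnets: 187.125.112.0/23, 187.125.114.0/23


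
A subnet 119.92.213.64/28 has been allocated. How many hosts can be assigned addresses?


Host bits = 32 - 28 = 4
Total addresses = 2^4 = 16
Usable = total - 2 (network and broadcast)
Usable hosts: 14


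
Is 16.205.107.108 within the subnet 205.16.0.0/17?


Subnet network: 205.16.0.0
Test IP AND mask: 16.205.0.0
No, 16.205.107.108 is not in 205.16.0.0/17


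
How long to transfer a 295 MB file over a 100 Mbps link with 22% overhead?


Effective throughput = 100 * (1 - 22/100) = 78 Mbps
File size in Mb = 295 * 8 = 2360 Mb
Time = 2360 / 78
Time = 30.2564 seconds


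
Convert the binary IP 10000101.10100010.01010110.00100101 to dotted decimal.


10000101 = 133
10100010 = 162
01010110 = 86
00100101 = 37
IP: 133.162.86.37


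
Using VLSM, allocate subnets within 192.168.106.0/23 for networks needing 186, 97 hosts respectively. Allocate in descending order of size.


186 hosts -> /24 (254 usable): 192.168.106.0/24
97 hosts -> /25 (126 usable): 192.168.107.0/25
Allocation: 192.168.106.0/24 (186 hosts, 254 usable); 192.168.107.0/25 (97 hosts, 126 usable)


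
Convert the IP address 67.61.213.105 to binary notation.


67 = 01000011
61 = 00111101
213 = 11010101
105 = 01101001
Binary: 01000011.00111101.11010101.01101001


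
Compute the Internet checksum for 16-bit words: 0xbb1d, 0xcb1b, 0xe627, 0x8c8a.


Sum all words (with carry folding):
+ 0xbb1d = 0xbb1d
+ 0xcb1b = 0x8639
+ 0xe627 = 0x6c61
+ 0x8c8a = 0xf8eb
One's complement: ~0xf8eb
Checksum = 0x0714


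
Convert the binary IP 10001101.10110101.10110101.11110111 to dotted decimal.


10001101 = 141
10110101 = 181
10110101 = 181
11110111 = 247
IP: 141.181.181.247


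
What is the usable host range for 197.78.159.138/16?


Network: 197.78.0.0
Broadcast: 197.78.255.255
First usable = network + 1
Last usable = broadcast - 1
Range: 197.78.0.1 to 197.78.255.254


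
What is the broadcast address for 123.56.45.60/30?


Network: 123.56.45.60/30
Host bits = 2
Set all host bits to 1:
Broadcast: 123.56.45.63


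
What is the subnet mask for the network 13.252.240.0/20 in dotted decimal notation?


/20 means 20 network bits, 12 host bits
Binary: 11111111111111111111000000000000
Mask: 255.255.240.0


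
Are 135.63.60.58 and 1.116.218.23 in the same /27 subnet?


Mask: 255.255.255.224
135.63.60.58 AND mask = 135.63.60.32
1.116.218.23 AND mask = 1.116.218.0
No, different subnets (135.63.60.32 vs 1.116.218.0)


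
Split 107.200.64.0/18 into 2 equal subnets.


New prefix = 18 + 1 = 19
Each subnet has 8192 addresses
  107.200.64.0/19
  107.200.96.0/19
Subnets: 107.200.64.0/19, 107.200.96.0/19


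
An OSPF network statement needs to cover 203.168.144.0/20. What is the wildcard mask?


Subnet mask: 255.255.240.0
Wildcard = 255.255.255.255 - subnet mask
255 - 255 = 0
255 - 255 = 0
255 - 240 = 15
255 - 0 = 255
Wildcard: 0.0.15.255


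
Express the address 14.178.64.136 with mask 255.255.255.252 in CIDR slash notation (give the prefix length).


Binary: 11111111.11111111.11111111.11111100
Count leading 1s
Prefix: /30


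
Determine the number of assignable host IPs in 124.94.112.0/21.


Host bits = 32 - 21 = 11
Total addresses = 2^11 = 2048
Usable = total - 2 (network and broadcast)
Usable hosts: 2046


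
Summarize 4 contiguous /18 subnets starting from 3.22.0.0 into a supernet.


Original prefix: /18
Number of subnets: 4 = 2^2
New prefix = 18 - 2 = 16
Supernet: 3.22.0.0/16


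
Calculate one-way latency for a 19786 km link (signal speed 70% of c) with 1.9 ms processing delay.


Speed = 0.7 * 3e5 km/s = 210000 km/s
Propagation delay = 19786 / 210000 = 0.0942 s = 94.219 ms
Processing delay = 1.9 ms
Total one-way latency = 96.119 ms


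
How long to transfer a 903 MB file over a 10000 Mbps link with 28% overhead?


Effective throughput = 10000 * (1 - 28/100) = 7200 Mbps
File size in Mb = 903 * 8 = 7224 Mb
Time = 7224 / 7200
Time = 1.0033 seconds


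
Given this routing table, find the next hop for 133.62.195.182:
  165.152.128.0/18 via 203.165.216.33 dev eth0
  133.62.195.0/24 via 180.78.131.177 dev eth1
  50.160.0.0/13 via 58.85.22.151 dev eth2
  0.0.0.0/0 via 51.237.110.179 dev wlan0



Longest prefix match for 133.62.195.182:
  /18 165.152.128.0: no
  /24 133.62.195.0: MATCH
  /13 50.160.0.0: no
  /0 0.0.0.0: MATCH
Selected: next-hop 180.78.131.177 via eth1 (matched /24)


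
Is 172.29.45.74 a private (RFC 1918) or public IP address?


RFC 1918 private ranges:
  10.0.0.0/8 (10.0.0.0 - 10.255.255.255)
  172.16.0.0/12 (172.16.0.0 - 172.31.255.255)
  192.168.0.0/16 (192.168.0.0 - 192.168.255.255)
Private (in 172.16.0.0/12)


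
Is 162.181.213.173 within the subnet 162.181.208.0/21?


Subnet network: 162.181.208.0
Test IP AND mask: 162.181.208.0
Yes, 162.181.213.173 is in 162.181.208.0/21


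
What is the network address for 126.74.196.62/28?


IP:   01111110.01001010.11000100.00111110
Mask: 11111111.11111111.11111111.11110000
AND operation:
Net:  01111110.01001010.11000100.00110000
Network: 126.74.196.48/28


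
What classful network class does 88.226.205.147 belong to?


First octet: 88
Binary: 01011000
0xxxxxxx -> Class A (1-126)
Class A, default mask 255.0.0.0 (/8)


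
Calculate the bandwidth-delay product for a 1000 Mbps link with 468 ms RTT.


BDP = bandwidth * RTT
= 1000 Mbps * 468 ms
= 1000 * 1e6 * 468 / 1000 bits
= 468000000 bits
= 58500000 bytes
= 57128.9062 KB
BDP = 468000000 bits (58500000 bytes)


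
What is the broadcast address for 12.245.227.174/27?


Network: 12.245.227.160/27
Host bits = 5
Set all host bits to 1:
Broadcast: 12.245.227.191


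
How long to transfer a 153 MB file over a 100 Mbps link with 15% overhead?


Effective throughput = 100 * (1 - 15/100) = 85 Mbps
File size in Mb = 153 * 8 = 1224 Mb
Time = 1224 / 85
Time = 14.4 seconds


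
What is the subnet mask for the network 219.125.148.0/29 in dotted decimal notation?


/29 means 29 network bits, 3 host bits
Binary: 11111111111111111111111111111000
Mask: 255.255.255.248


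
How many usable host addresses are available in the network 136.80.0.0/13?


Host bits = 32 - 13 = 19
Total addresses = 2^19 = 524288
Usable = total - 2 (network and broadcast)
Usable hosts: 524286


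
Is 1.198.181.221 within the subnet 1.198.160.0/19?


Subnet network: 1.198.160.0
Test IP AND mask: 1.198.160.0
Yes, 1.198.181.221 is in 1.198.160.0/19


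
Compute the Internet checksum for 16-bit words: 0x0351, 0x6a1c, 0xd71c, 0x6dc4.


Sum all words (with carry folding):
+ 0x0351 = 0x0351
+ 0x6a1c = 0x6d6d
+ 0xd71c = 0x448a
+ 0x6dc4 = 0xb24e
One's complement: ~0xb24e
Checksum = 0x4db1


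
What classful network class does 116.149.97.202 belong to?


First octet: 116
Binary: 01110100
0xxxxxxx -> Class A (1-126)
Class A, default mask 255.0.0.0 (/8)


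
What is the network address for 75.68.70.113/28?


IP:   01001011.01000100.01000110.01110001
Mask: 11111111.11111111.11111111.11110000
AND operation:
Net:  01001011.01000100.01000110.01110000
Network: 75.68.70.112/28


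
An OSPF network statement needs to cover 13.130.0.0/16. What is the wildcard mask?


Subnet mask: 255.255.0.0
Wildcard = 255.255.255.255 - subnet mask
255 - 255 = 0
255 - 255 = 0
255 - 0 = 255
255 - 0 = 255
Wildcard: 0.0.255.255


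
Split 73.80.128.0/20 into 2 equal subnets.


New prefix = 20 + 1 = 21
Each subnet has 2048 addresses
  73.80.128.0/21
  73.80.136.0/21
Subnets: 73.80.128.0/21, 73.80.136.0/21


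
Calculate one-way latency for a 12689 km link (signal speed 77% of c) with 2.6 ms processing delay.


Speed = 0.77 * 3e5 km/s = 231000 km/s
Propagation delay = 12689 / 231000 = 0.0549 s = 54.9307 ms
Processing delay = 2.6 ms
Total one-way latency = 57.5307 ms


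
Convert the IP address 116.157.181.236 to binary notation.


116 = 01110100
157 = 10011101
181 = 10110101
236 = 11101100
Binary: 01110100.10011101.10110101.11101100


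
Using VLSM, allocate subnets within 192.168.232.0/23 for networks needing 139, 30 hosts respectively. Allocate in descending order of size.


139 hosts -> /24 (254 usable): 192.168.232.0/24
30 hosts -> /27 (30 usable): 192.168.233.0/27
Allocation: 192.168.232.0/24 (139 hosts, 254 usable); 192.168.233.0/27 (30 hosts, 30 usable)


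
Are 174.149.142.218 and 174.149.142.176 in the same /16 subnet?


Mask: 255.255.0.0
174.149.142.218 AND mask = 174.149.0.0
174.149.142.176 AND mask = 174.149.0.0
Yes, same subnet (174.149.0.0)


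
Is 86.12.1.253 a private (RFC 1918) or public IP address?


RFC 1918 private ranges:
  10.0.0.0/8 (10.0.0.0 - 10.255.255.255)
  172.16.0.0/12 (172.16.0.0 - 172.31.255.255)
  192.168.0.0/16 (192.168.0.0 - 192.168.255.255)
Public (not in any RFC 1918 range)


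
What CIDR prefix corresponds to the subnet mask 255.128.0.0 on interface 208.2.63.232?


Binary: 11111111.10000000.00000000.00000000
Count leading 1s
Prefix: /9


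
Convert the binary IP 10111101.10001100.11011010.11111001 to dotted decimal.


10111101 = 189
10001100 = 140
11011010 = 218
11111001 = 249
IP: 189.140.218.249


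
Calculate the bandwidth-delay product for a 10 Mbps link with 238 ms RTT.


BDP = bandwidth * RTT
= 10 Mbps * 238 ms
= 10 * 1e6 * 238 / 1000 bits
= 2380000 bits
= 297500 bytes
= 290.5273 KB
BDP = 2380000 bits (297500 bytes)


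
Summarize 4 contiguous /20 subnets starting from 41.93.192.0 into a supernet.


Original prefix: /20
Number of subnets: 4 = 2^2
New prefix = 20 - 2 = 18
Supernet: 41.93.192.0/18


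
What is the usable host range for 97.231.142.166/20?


Network: 97.231.128.0
Broadcast: 97.231.143.255
First usable = network + 1
Last usable = broadcast - 1
Range: 97.231.128.1 to 97.231.143.254


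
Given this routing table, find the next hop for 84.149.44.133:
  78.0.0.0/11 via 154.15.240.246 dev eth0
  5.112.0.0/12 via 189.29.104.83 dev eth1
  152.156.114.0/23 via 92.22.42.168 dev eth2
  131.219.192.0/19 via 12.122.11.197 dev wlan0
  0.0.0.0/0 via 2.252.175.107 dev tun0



Longest prefix match for 84.149.44.133:
  /11 78.0.0.0: no
  /12 5.112.0.0: no
  /23 152.156.114.0: no
  /19 131.219.192.0: no
  /0 0.0.0.0: MATCH
Selected: next-hop 2.252.175.107 via tun0 (matched /0)


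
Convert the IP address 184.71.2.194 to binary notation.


184 = 10111000
71 = 01000111
2 = 00000010
194 = 11000010
Binary: 10111000.01000111.00000010.11000010


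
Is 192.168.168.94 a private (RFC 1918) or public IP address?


RFC 1918 private ranges:
  10.0.0.0/8 (10.0.0.0 - 10.255.255.255)
  172.16.0.0/12 (172.16.0.0 - 172.31.255.255)
  192.168.0.0/16 (192.168.0.0 - 192.168.255.255)
Private (in 192.168.0.0/16)


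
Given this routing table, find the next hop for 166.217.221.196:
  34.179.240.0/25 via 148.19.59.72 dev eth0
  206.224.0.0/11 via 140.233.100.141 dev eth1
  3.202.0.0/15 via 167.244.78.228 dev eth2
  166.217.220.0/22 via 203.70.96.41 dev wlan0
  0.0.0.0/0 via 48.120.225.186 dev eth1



Longest prefix match for 166.217.221.196:
  /25 34.179.240.0: no
  /11 206.224.0.0: no
  /15 3.202.0.0: no
  /22 166.217.220.0: MATCH
  /0 0.0.0.0: MATCH
Selected: next-hop 203.70.96.41 via wlan0 (matched /22)


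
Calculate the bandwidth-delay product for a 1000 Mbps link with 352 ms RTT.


BDP = bandwidth * RTT
= 1000 Mbps * 352 ms
= 1000 * 1e6 * 352 / 1000 bits
= 352000000 bits
= 44000000 bytes
= 42968.75 KB
BDP = 352000000 bits (44000000 bytes)


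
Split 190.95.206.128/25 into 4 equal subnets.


New prefix = 25 + 2 = 27
Each subnet has 32 addresses
  190.95.206.128/27
  190.95.206.160/27
  190.95.206.192/27
  190.95.206.224/27
Subnets: 190.95.206.128/27, 190.95.206.160/27, 190.95.206.192/27, 190.95.206.224/27


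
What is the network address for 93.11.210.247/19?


IP:   01011101.00001011.11010010.11110111
Mask: 11111111.11111111.11100000.00000000
AND operation:
Net:  01011101.00001011.11000000.00000000
Network: 93.11.192.0/19


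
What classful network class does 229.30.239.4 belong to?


First octet: 229
Binary: 11100101
1110xxxx -> Class D (224-239)
Class D (multicast), default mask N/A


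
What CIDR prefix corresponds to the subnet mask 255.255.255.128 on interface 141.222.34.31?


Binary: 11111111.11111111.11111111.10000000
Count leading 1s
Prefix: /25


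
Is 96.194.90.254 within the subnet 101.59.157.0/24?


Subnet network: 101.59.157.0
Test IP AND mask: 96.194.90.0
No, 96.194.90.254 is not in 101.59.157.0/24


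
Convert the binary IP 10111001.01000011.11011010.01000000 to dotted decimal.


10111001 = 185
01000011 = 67
11011010 = 218
01000000 = 64
IP: 185.67.218.64


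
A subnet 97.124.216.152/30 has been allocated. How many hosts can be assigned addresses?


Host bits = 32 - 30 = 2
Total addresses = 2^2 = 4
Usable = total - 2 (network and broadcast)
Usable hosts: 2


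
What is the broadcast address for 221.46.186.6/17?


Network: 221.46.128.0/17
Host bits = 15
Set all host bits to 1:
Broadcast: 221.46.255.255


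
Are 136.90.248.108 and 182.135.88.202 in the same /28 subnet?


Mask: 255.255.255.240
136.90.248.108 AND mask = 136.90.248.96
182.135.88.202 AND mask = 182.135.88.192
No, different subnets (136.90.248.96 vs 182.135.88.192)


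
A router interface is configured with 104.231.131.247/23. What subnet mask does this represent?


/23 means 23 network bits, 9 host bits
Binary: 11111111111111111111111000000000
Mask: 255.255.254.0


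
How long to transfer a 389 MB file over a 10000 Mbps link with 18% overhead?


Effective throughput = 10000 * (1 - 18/100) = 8200 Mbps
File size in Mb = 389 * 8 = 3112 Mb
Time = 3112 / 8200
Time = 0.3795 seconds


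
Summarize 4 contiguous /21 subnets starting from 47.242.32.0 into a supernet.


Original prefix: /21
Number of subnets: 4 = 2^2
New prefix = 21 - 2 = 19
Supernet: 47.242.32.0/19


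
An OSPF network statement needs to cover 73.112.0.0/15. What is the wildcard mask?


Subnet mask: 255.254.0.0
Wildcard = 255.255.255.255 - subnet mask
255 - 255 = 0
255 - 254 = 1
255 - 0 = 255
255 - 0 = 255
Wildcard: 0.1.255.255


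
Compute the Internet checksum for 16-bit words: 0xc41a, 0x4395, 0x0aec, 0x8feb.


Sum all words (with carry folding):
+ 0xc41a = 0xc41a
+ 0x4395 = 0x07b0
+ 0x0aec = 0x129c
+ 0x8feb = 0xa287
One's complement: ~0xa287
Checksum = 0x5d78


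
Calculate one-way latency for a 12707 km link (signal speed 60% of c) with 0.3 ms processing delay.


Speed = 0.6 * 3e5 km/s = 180000 km/s
Propagation delay = 12707 / 180000 = 0.0706 s = 70.5944 ms
Processing delay = 0.3 ms
Total one-way latency = 70.8944 ms


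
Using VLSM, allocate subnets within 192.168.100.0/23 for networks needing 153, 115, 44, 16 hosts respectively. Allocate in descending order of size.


153 hosts -> /24 (254 usable): 192.168.100.0/24
115 hosts -> /25 (126 usable): 192.168.101.0/25
44 hosts -> /26 (62 usable): 192.168.101.128/26
16 hosts -> /27 (30 usable): 192.168.101.192/27
Allocation: 192.168.100.0/24 (153 hosts, 254 usable); 192.168.101.0/25 (115 hosts, 126 usable); 192.168.101.128/26 (44 hosts, 62 usable); 192.168.101.192/27 (16 hosts, 30 usable)


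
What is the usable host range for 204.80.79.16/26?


Network: 204.80.79.0
Broadcast: 204.80.79.63
First usable = network + 1
Last usable = broadcast - 1
Range: 204.80.79.1 to 204.80.79.62


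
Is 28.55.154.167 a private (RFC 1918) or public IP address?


RFC 1918 private ranges:
  10.0.0.0/8 (10.0.0.0 - 10.255.255.255)
  172.16.0.0/12 (172.16.0.0 - 172.31.255.255)
  192.168.0.0/16 (192.168.0.0 - 192.168.255.255)
Public (not in any RFC 1918 range)


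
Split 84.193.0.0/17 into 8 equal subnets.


New prefix = 17 + 3 = 20
Each subnet has 4096 addresses
  84.193.0.0/20
  84.193.16.0/20
  84.193.32.0/20
  84.193.48.0/20
  84.193.64.0/20
  84.193.80.0/20
  84.193.96.0/20
  84.193.112.0/20
Subnets: 84.193.0.0/20, 84.193.16.0/20, 84.193.32.0/20, 84.193.48.0/20, 84.193.64.0/20, 84.193.80.0/20, 84.193.96.0/20, 84.193.112.0/20


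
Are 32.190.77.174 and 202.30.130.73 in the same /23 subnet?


Mask: 255.255.254.0
32.190.77.174 AND mask = 32.190.76.0
202.30.130.73 AND mask = 202.30.130.0
No, different subnets (32.190.76.0 vs 202.30.130.0)


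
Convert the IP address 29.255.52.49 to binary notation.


29 = 00011101
255 = 11111111
52 = 00110100
49 = 00110001
Binary: 00011101.11111111.00110100.00110001


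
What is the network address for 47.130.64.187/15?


IP:   00101111.10000010.01000000.10111011
Mask: 11111111.11111110.00000000.00000000
AND operation:
Net:  00101111.10000010.00000000.00000000
Network: 47.130.0.0/15


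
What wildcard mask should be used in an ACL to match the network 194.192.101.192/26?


Subnet mask: 255.255.255.192
Wildcard = 255.255.255.255 - subnet mask
255 - 255 = 0
255 - 255 = 0
255 - 255 = 0
255 - 192 = 63
Wildcard: 0.0.0.63


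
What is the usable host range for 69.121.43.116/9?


Network: 69.0.0.0
Broadcast: 69.127.255.255
First usable = network + 1
Last usable = broadcast - 1
Range: 69.0.0.1 to 69.127.255.254


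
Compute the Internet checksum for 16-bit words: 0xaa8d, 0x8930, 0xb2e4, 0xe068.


Sum all words (with carry folding):
+ 0xaa8d = 0xaa8d
+ 0x8930 = 0x33be
+ 0xb2e4 = 0xe6a2
+ 0xe068 = 0xc70b
One's complement: ~0xc70b
Checksum = 0x38f4


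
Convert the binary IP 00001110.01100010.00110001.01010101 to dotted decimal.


00001110 = 14
01100010 = 98
00110001 = 49
01010101 = 85
IP: 14.98.49.85


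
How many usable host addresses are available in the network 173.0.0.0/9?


Host bits = 32 - 9 = 23
Total addresses = 2^23 = 8388608
Usable = total - 2 (network and broadcast)
Usable hosts: 8388606


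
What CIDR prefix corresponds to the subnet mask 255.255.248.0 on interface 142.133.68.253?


Binary: 11111111.11111111.11111000.00000000
Count leading 1s
Prefix: /21


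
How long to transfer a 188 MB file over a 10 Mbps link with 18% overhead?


Effective throughput = 10 * (1 - 18/100) = 8.2 Mbps
File size in Mb = 188 * 8 = 1504 Mb
Time = 1504 / 8.2
Time = 183.4146 seconds


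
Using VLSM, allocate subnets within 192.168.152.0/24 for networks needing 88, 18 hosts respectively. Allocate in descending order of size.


88 hosts -> /25 (126 usable): 192.168.152.0/25
18 hosts -> /27 (30 usable): 192.168.152.128/27
Allocation: 192.168.152.0/25 (88 hosts, 126 usable); 192.168.152.128/27 (18 hosts, 30 usable)


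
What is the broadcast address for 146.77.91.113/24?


Network: 146.77.91.0/24
Host bits = 8
Set all host bits to 1:
Broadcast: 146.77.91.255


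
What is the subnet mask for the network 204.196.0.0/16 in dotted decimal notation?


/16 means 16 network bits, 16 host bits
Binary: 11111111111111110000000000000000
Mask: 255.255.0.0


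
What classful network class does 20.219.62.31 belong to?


First octet: 20
Binary: 00010100
0xxxxxxx -> Class A (1-126)
Class A, default mask 255.0.0.0 (/8)


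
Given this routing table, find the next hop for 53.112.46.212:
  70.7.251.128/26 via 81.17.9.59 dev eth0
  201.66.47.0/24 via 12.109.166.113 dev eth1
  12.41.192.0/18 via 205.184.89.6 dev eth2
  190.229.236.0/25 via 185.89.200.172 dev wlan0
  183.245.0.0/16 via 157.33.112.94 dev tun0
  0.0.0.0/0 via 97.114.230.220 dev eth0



Longest prefix match for 53.112.46.212:
  /26 70.7.251.128: no
  /24 201.66.47.0: no
  /18 12.41.192.0: no
  /25 190.229.236.0: no
  /16 183.245.0.0: no
  /0 0.0.0.0: MATCH
Selected: next-hop 97.114.230.220 via eth0 (matched /0)


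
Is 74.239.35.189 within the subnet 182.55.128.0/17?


Subnet network: 182.55.128.0
Test IP AND mask: 74.239.0.0
No, 74.239.35.189 is not in 182.55.128.0/17


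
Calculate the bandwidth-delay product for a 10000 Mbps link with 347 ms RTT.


BDP = bandwidth * RTT
= 10000 Mbps * 347 ms
= 10000 * 1e6 * 347 / 1000 bits
= 3470000000 bits
= 433750000 bytes
= 423583.9844 KB
BDP = 3470000000 bits (433750000 bytes)


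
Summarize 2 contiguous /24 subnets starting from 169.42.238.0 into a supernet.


Original prefix: /24
Number of subnets: 2 = 2^1
New prefix = 24 - 1 = 23
Supernet: 169.42.238.0/23


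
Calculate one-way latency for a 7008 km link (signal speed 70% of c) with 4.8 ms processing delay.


Speed = 0.7 * 3e5 km/s = 210000 km/s
Propagation delay = 7008 / 210000 = 0.0334 s = 33.3714 ms
Processing delay = 4.8 ms
Total one-way latency = 38.1714 ms


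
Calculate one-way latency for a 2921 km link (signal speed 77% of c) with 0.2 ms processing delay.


Speed = 0.77 * 3e5 km/s = 231000 km/s
Propagation delay = 2921 / 231000 = 0.0126 s = 12.645 ms
Processing delay = 0.2 ms
Total one-way latency = 12.845 ms


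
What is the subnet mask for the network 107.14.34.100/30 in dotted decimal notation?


/30 means 30 network bits, 2 host bits
Binary: 11111111111111111111111111111100
Mask: 255.255.255.252


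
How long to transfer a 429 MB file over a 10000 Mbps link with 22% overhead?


Effective throughput = 10000 * (1 - 22/100) = 7800 Mbps
File size in Mb = 429 * 8 = 3432 Mb
Time = 3432 / 7800
Time = 0.44 seconds


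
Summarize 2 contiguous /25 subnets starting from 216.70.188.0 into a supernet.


Original prefix: /25
Number of subnets: 2 = 2^1
New prefix = 25 - 1 = 24
Supernet: 216.70.188.0/24


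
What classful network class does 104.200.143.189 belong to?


First octet: 104
Binary: 01101000
0xxxxxxx -> Class A (1-126)
Class A, default mask 255.0.0.0 (/8)


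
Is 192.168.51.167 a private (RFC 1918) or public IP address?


RFC 1918 private ranges:
  10.0.0.0/8 (10.0.0.0 - 10.255.255.255)
  172.16.0.0/12 (172.16.0.0 - 172.31.255.255)
  192.168.0.0/16 (192.168.0.0 - 192.168.255.255)
Private (in 192.168.0.0/16)


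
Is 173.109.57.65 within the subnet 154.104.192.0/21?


Subnet network: 154.104.192.0
Test IP AND mask: 173.109.56.0
No, 173.109.57.65 is not in 154.104.192.0/21


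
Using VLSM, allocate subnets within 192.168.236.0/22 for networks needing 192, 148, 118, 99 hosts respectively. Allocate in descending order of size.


192 hosts -> /24 (254 usable): 192.168.236.0/24
148 hosts -> /24 (254 usable): 192.168.237.0/24
118 hosts -> /25 (126 usable): 192.168.238.0/25
99 hosts -> /25 (126 usable): 192.168.238.128/25
Allocation: 192.168.236.0/24 (192 hosts, 254 usable); 192.168.237.0/24 (148 hosts, 254 usable); 192.168.238.0/25 (118 hosts, 126 usable); 192.168.238.128/25 (99 hosts, 126 usable)


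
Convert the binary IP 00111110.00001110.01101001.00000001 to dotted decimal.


00111110 = 62
00001110 = 14
01101001 = 105
00000001 = 1
IP: 62.14.105.1


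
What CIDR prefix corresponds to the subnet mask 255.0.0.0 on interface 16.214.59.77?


Binary: 11111111.00000000.00000000.00000000
Count leading 1s
Prefix: /8


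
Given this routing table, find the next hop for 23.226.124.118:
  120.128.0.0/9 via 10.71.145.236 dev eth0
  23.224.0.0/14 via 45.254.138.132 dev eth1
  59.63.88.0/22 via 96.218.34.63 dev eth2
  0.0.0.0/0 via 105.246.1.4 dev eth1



Longest prefix match for 23.226.124.118:
  /9 120.128.0.0: no
  /14 23.224.0.0: MATCH
  /22 59.63.88.0: no
  /0 0.0.0.0: MATCH
Selected: next-hop 45.254.138.132 via eth1 (matched /14)


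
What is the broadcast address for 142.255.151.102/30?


Network: 142.255.151.100/30
Host bits = 2
Set all host bits to 1:
Broadcast: 142.255.151.103


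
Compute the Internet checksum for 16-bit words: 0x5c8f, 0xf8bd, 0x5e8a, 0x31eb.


Sum all words (with carry folding):
+ 0x5c8f = 0x5c8f
+ 0xf8bd = 0x554d
+ 0x5e8a = 0xb3d7
+ 0x31eb = 0xe5c2
One's complement: ~0xe5c2
Checksum = 0x1a3d


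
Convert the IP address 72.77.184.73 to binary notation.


72 = 01001000
77 = 01001101
184 = 10111000
73 = 01001001
Binary: 01001000.01001101.10111000.01001001


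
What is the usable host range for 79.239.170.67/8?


Network: 79.0.0.0
Broadcast: 79.255.255.255
First usable = network + 1
Last usable = broadcast - 1
Range: 79.0.0.1 to 79.255.255.254


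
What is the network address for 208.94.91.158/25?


IP:   11010000.01011110.01011011.10011110
Mask: 11111111.11111111.11111111.10000000
AND operation:
Net:  11010000.01011110.01011011.10000000
Network: 208.94.91.128/25


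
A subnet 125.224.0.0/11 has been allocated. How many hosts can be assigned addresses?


Host bits = 32 - 11 = 21
Total addresses = 2^21 = 2097152
Usable = total - 2 (network and broadcast)
Usable hosts: 2097150


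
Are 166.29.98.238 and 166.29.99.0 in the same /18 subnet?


Mask: 255.255.192.0
166.29.98.238 AND mask = 166.29.64.0
166.29.99.0 AND mask = 166.29.64.0
Yes, same subnet (166.29.64.0)


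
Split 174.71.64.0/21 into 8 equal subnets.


New prefix = 21 + 3 = 24
Each subnet has 256 addresses
  174.71.64.0/24
  174.71.65.0/24
  174.71.66.0/24
  174.71.67.0/24
  174.71.68.0/24
  174.71.69.0/24
  174.71.70.0/24
  174.71.71.0/24
Subnets: 174.71.64.0/24, 174.71.65.0/24, 174.71.66.0/24, 174.71.67.0/24, 174.71.68.0/24, 174.71.69.0/24, 174.71.70.0/24, 174.71.71.0/24


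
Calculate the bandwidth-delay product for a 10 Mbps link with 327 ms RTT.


BDP = bandwidth * RTT
= 10 Mbps * 327 ms
= 10 * 1e6 * 327 / 1000 bits
= 3270000 bits
= 408750 bytes
= 399.1699 KB
BDP = 3270000 bits (408750 bytes)


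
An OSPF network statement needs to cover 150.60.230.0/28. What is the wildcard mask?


Subnet mask: 255.255.255.240
Wildcard = 255.255.255.255 - subnet mask
255 - 255 = 0
255 - 255 = 0
255 - 255 = 0
255 - 240 = 15
Wildcard: 0.0.0.15


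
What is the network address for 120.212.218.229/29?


IP:   01111000.11010100.11011010.11100101
Mask: 11111111.11111111.11111111.11111000
AND operation:
Net:  01111000.11010100.11011010.11100000
Network: 120.212.218.224/29


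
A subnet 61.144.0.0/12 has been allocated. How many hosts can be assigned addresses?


Host bits = 32 - 12 = 20
Total addresses = 2^20 = 1048576
Usable = total - 2 (network and broadcast)
Usable hosts: 1048574


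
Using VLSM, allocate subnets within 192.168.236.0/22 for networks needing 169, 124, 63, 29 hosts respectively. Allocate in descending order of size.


169 hosts -> /24 (254 usable): 192.168.236.0/24
124 hosts -> /25 (126 usable): 192.168.237.0/25
63 hosts -> /25 (126 usable): 192.168.237.128/25
29 hosts -> /27 (30 usable): 192.168.238.0/27
Allocation: 192.168.236.0/24 (169 hosts, 254 usable); 192.168.237.0/25 (124 hosts, 126 usable); 192.168.237.128/25 (63 hosts, 126 usable); 192.168.238.0/27 (29 hosts, 30 usable)
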